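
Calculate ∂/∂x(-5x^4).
- 20 x^{3}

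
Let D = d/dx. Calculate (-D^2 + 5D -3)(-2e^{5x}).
6 e^{5 x}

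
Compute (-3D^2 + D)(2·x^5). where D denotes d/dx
10 x^{3} \left(x - 12\right)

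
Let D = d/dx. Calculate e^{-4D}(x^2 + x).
x^{2} - 7 x + 12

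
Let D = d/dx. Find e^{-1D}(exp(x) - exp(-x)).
- e^{1 - x} + e^{x - 1}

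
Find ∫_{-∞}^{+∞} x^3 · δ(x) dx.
0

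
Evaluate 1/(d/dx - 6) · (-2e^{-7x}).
\frac{2 e^{- 7 x}}{13}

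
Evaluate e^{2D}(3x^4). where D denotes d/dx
3 x^{4} + 24 x^{3} + 72 x^{2} + 96 x + 48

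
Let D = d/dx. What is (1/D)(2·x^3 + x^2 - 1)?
\frac{x^{4}}{2} + \frac{x^{3}}{3} - x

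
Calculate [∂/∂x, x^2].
2 x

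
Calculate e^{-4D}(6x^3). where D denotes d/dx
6 x^{3} - 72 x^{2} + 288 x - 384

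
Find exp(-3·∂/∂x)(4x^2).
4 x^{2} - 24 x + 36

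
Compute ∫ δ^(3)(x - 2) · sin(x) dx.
\cos{\left(2 \right)}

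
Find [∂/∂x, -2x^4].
- 8 x^{3}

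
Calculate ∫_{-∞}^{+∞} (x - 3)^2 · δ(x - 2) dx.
1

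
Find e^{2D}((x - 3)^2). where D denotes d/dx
x^{2} - 2 x + 1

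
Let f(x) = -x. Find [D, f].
-1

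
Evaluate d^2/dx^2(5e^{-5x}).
125 e^{- 5 x}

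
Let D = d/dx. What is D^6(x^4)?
0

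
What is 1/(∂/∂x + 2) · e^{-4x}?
- \frac{e^{- 4 x}}{2}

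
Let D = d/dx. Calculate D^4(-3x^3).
0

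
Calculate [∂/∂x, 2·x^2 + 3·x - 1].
4 x + 3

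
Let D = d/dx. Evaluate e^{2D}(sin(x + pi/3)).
\sin{\left(x + \frac{\pi}{3} + 2 \right)}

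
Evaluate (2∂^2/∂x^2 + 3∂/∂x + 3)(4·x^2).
12 x^{2} + 24 x + 16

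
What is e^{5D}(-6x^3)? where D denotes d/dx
- 6 x^{3} - 90 x^{2} - 450 x - 750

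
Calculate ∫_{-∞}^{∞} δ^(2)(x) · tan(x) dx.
0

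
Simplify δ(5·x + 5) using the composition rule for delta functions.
\frac{\delta(x + 1)}{5}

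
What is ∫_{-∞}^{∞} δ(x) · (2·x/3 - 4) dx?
-4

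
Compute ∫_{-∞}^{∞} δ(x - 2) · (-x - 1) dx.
-3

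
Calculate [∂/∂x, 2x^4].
8 x^{3}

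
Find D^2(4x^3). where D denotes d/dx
24 x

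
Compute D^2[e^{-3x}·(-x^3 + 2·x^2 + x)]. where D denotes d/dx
\left(- 9 x^{3} + 36 x^{2} - 21 x - 2\right) e^{- 3 x}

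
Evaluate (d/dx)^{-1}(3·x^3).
\frac{3 x^{4}}{4}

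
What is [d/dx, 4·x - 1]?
4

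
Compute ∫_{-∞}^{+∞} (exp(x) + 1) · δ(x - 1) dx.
1 + e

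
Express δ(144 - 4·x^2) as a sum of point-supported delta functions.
\frac{\delta(x - 6) + \delta(x + 6)}{48}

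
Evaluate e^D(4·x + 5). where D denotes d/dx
4 x + 9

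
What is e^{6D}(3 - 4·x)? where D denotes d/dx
- 4 x - 21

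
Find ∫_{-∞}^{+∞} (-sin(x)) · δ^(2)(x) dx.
0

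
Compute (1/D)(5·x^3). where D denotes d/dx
\frac{5 x^{4}}{4}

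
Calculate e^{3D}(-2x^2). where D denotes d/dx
- 2 x^{2} - 12 x - 18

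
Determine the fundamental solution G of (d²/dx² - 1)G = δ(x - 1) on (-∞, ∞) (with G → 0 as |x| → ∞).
-\frac{e^{-|x - 1|}}{2}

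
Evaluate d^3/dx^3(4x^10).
2880 x^{7}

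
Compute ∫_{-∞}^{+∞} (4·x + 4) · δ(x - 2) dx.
12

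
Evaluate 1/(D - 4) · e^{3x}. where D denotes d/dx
- e^{3 x}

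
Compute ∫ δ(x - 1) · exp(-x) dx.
e^{-1}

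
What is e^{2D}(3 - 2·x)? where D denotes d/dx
- 2 x - 1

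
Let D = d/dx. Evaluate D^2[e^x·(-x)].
\left(- x - 2\right) e^{x}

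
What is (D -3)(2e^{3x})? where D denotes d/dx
0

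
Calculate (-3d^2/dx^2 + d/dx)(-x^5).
5 x^{3} \left(12 - x\right)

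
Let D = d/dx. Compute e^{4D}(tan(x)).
\tan{\left(x + 4 \right)}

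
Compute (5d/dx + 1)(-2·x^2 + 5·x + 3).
- 2 x^{2} - 15 x + 28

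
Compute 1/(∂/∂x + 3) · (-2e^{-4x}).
2 e^{- 4 x}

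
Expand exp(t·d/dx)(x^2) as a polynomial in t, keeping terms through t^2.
t^{2} + 2 t x + x^{2}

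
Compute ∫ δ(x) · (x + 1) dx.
1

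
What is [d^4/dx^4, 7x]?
28\frac{d^{3}}{dx^{3}}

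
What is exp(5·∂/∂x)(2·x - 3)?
2 x + 7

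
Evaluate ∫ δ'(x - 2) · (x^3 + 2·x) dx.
-14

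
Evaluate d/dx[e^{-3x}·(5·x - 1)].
\left(8 - 15 x\right) e^{- 3 x}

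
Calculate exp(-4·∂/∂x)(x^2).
x^{2} - 8 x + 16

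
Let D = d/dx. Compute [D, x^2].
2 x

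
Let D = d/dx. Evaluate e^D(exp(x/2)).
e^{\frac{x}{2} + \frac{1}{2}}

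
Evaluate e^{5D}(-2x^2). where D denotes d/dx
- 2 x^{2} - 20 x - 50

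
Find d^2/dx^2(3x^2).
6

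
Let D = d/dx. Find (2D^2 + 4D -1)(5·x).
20 - 5 x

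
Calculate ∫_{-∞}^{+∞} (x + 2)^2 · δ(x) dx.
4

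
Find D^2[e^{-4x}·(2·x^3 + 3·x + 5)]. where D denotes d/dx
4 \left(8 x^{3} - 12 x^{2} + 15 x + 14\right) e^{- 4 x}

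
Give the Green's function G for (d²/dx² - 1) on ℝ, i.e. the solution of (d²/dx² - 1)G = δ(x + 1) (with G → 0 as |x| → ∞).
-\frac{e^{-|x + 1|}}{2}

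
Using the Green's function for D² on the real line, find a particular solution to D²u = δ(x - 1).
\frac{|x - 1|}{2}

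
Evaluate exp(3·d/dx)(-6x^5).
- 6 x^{5} - 90 x^{4} - 540 x^{3} - 1620 x^{2} - 2430 x - 1458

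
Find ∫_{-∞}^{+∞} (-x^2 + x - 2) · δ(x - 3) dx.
-8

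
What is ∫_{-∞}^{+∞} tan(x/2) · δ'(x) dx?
- \frac{1}{2}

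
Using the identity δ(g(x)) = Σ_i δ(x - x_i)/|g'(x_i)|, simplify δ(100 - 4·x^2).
\frac{\delta(x - 5) + \delta(x + 5)}{40}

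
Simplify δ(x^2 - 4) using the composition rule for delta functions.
\frac{\delta(x + 2) + \delta(x - 2)}{4}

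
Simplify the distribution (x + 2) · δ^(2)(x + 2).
-2\delta'(x + 2)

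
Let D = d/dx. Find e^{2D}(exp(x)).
e^{x + 2}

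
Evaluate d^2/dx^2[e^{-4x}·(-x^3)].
2 x \left(- 8 x^{2} + 12 x - 3\right) e^{- 4 x}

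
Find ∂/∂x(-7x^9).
- 63 x^{8}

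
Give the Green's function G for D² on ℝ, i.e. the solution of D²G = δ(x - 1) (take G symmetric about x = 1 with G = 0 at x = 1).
\frac{|x - 1|}{2}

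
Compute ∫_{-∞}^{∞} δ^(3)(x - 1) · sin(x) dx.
\cos{\left(1 \right)}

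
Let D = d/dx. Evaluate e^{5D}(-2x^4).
- 2 x^{4} - 40 x^{3} - 300 x^{2} - 1000 x - 1250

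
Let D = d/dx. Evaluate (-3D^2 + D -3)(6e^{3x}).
- 162 e^{3 x}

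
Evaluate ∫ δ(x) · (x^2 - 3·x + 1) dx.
1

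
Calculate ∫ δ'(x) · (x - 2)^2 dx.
4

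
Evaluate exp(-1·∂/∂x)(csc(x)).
\csc{\left(x - 1 \right)}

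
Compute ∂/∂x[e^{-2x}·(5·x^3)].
x^{2} \left(15 - 10 x\right) e^{- 2 x}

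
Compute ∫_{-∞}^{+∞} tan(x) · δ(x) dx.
0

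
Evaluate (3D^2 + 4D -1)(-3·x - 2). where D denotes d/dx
3 x - 10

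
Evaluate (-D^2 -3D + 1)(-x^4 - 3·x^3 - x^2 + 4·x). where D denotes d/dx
- x^{4} + 9 x^{3} + 38 x^{2} + 28 x - 10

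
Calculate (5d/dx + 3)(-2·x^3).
6 x^{2} \left(- x - 5\right)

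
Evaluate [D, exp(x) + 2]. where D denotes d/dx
e^{x}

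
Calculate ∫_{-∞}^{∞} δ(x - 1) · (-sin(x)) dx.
- \sin{\left(1 \right)}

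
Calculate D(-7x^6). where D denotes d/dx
- 42 x^{5}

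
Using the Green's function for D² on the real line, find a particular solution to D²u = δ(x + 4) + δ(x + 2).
\frac{|x + 4|}{2} + \frac{|x + 2|}{2}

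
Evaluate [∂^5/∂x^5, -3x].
-15\frac{d^{4}}{dx^{4}}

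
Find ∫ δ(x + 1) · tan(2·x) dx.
- \tan{\left(2 \right)}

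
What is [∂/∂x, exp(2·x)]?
2 e^{2 x}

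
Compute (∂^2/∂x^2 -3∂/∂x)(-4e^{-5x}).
- 160 e^{- 5 x}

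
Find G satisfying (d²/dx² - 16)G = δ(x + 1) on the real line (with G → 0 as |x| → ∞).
-\frac{e^{-4|x + 1|}}{8}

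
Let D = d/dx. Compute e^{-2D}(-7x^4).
- 7 x^{4} + 56 x^{3} - 168 x^{2} + 224 x - 112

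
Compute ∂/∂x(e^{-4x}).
- 4 e^{- 4 x}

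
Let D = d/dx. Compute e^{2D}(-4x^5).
- 4 x^{5} - 40 x^{4} - 160 x^{3} - 320 x^{2} - 320 x - 128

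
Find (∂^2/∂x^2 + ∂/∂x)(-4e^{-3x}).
- 24 e^{- 3 x}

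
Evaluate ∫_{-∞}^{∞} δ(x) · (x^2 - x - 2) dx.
-2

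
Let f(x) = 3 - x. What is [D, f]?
-1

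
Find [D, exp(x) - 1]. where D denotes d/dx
e^{x}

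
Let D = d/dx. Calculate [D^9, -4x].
-36D^{8}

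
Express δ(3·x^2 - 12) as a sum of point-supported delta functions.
\frac{\delta(x - 2) + \delta(x + 2)}{12}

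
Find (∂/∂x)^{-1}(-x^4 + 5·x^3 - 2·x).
- \frac{x^{5}}{5} + \frac{5 x^{4}}{4} - x^{2}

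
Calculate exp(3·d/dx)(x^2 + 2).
x^{2} + 6 x + 11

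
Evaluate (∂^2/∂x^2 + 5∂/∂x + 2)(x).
2 x + 5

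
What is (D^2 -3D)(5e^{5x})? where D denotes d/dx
50 e^{5 x}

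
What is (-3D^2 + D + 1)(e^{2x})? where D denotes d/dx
- 9 e^{2 x}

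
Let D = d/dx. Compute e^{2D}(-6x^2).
- 6 x^{2} - 24 x - 24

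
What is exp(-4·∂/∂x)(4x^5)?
4 x^{5} - 80 x^{4} + 640 x^{3} - 2560 x^{2} + 5120 x - 4096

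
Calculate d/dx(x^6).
6 x^{5}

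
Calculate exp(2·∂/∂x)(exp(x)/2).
\frac{e^{x + 2}}{2}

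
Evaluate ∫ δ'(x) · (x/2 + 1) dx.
- \frac{1}{2}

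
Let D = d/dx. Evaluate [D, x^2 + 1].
2 x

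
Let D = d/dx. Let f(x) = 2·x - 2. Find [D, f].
2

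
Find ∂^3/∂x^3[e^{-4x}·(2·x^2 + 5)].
16 \left(- 8 x^{2} + 12 x - 23\right) e^{- 4 x}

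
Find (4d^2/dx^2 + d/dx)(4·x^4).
16 x^{2} \left(x + 12\right)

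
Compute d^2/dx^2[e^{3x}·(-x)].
\left(- 9 x - 6\right) e^{3 x}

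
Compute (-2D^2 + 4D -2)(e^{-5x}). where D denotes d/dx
- 72 e^{- 5 x}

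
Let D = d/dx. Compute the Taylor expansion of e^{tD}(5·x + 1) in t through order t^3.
5 t + 5 x + 1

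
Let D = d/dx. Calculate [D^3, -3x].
-9D^{2}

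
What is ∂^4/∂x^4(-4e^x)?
- 4 e^{x}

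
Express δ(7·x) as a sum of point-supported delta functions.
\frac{\delta(x)}{7}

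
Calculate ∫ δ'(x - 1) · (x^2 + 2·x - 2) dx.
-4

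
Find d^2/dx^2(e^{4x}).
16 e^{4 x}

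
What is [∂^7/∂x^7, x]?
7\frac{d^{6}}{dx^{6}}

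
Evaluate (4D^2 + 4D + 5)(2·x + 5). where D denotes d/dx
10 x + 33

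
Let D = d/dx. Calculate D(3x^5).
15 x^{4}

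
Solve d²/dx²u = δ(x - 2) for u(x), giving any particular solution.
\frac{|x - 2|}{2}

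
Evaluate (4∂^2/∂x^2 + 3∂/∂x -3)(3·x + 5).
- 9 x - 6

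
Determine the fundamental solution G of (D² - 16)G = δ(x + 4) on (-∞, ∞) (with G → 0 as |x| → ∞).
-\frac{e^{-4|x + 4|}}{8}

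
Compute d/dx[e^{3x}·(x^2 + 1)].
\left(3 x^{2} + 2 x + 3\right) e^{3 x}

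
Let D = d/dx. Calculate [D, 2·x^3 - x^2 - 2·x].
6 x^{2} - 2 x - 2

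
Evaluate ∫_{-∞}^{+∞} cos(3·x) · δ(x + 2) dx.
\cos{\left(6 \right)}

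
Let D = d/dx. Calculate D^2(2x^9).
144 x^{7}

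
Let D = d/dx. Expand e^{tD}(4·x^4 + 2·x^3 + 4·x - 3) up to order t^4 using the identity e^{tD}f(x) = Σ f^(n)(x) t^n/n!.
4 t^{4} + t^{3} \left(16 x + 2\right) + 6 t^{2} x \left(4 x + 1\right) + 2 t \left(8 x^{3} + 3 x^{2} + 2\right) + 4 x^{4} + 2 x^{3} + 4 x - 3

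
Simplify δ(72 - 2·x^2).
\frac{\delta(x - 6) + \delta(x + 6)}{24}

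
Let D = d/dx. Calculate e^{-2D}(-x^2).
- x^{2} + 4 x - 4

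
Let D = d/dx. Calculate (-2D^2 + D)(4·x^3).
12 x \left(x - 4\right)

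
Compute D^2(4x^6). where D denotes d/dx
120 x^{4}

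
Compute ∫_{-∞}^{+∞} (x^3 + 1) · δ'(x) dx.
0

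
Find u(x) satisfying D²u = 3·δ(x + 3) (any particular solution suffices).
\frac{3|x + 3|}{2}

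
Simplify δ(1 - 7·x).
\frac{\delta(x - 1/7)}{7}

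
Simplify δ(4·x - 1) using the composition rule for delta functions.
\frac{\delta(x - 1/4)}{4}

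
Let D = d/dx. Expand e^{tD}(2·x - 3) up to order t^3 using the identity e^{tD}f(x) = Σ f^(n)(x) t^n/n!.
2 t + 2 x - 3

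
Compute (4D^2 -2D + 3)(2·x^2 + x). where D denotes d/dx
6 x^{2} - 5 x + 14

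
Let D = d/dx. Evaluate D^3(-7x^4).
- 168 x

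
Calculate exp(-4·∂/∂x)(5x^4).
5 x^{4} - 80 x^{3} + 480 x^{2} - 1280 x + 1280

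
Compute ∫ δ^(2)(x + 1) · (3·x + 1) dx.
0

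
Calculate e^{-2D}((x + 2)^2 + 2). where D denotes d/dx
x^{2} + 2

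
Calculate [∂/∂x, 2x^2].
4 x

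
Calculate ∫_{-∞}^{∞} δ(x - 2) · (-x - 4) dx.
-6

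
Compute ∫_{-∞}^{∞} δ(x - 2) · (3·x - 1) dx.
5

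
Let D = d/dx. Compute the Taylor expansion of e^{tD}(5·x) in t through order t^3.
5 t + 5 x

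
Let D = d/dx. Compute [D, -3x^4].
- 12 x^{3}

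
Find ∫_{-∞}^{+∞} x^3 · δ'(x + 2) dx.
-12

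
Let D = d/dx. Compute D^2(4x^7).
168 x^{5}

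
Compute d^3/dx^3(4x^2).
0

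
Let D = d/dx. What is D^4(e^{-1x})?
e^{- x}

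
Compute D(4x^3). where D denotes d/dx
12 x^{2}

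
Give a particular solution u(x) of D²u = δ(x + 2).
\frac{|x + 2|}{2}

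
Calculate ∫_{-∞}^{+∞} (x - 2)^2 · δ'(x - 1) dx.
2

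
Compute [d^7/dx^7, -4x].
-28\frac{d^{6}}{dx^{6}}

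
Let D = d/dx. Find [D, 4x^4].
16 x^{3}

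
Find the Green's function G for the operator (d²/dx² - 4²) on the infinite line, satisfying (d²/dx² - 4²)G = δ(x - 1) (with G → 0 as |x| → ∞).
-\frac{e^{-4|x - 1|}}{8}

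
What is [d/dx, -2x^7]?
- 14 x^{6}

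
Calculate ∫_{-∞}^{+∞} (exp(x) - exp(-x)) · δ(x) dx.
0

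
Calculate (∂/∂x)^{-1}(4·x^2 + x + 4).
\frac{4 x^{3}}{3} + \frac{x^{2}}{2} + 4 x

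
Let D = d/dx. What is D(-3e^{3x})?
- 9 e^{3 x}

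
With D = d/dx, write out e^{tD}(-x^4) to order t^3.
x \left(- 4 t^{3} - 6 t^{2} x - 4 t x^{2} - x^{3}\right)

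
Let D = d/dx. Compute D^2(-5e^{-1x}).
- 5 e^{- x}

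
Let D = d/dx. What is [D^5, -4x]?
-20D^{4}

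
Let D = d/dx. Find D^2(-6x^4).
- 72 x^{2}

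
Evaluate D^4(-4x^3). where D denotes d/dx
0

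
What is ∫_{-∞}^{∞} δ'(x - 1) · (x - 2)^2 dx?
2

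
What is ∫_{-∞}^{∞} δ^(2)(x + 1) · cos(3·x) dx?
- 9 \cos{\left(3 \right)}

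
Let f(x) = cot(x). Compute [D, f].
- \frac{1}{\sin^{2}{\left(x \right)}}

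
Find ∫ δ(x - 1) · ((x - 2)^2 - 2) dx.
-1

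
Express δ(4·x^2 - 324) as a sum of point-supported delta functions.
\frac{\delta(x - 9) + \delta(x + 9)}{72}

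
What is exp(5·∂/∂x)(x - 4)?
x + 1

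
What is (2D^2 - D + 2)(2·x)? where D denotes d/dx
4 x - 2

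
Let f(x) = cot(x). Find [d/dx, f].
- \frac{1}{\sin^{2}{\left(x \right)}}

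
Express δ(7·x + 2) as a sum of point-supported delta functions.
\frac{\delta(x + 2/7)}{7}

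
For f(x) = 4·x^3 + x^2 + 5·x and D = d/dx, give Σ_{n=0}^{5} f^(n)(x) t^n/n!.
4 t^{3} + t^{2} \left(12 x + 1\right) + t \left(12 x^{2} + 2 x + 5\right) + 4 x^{3} + x^{2} + 5 x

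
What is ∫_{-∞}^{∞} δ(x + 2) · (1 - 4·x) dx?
9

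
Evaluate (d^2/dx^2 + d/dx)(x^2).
2 x + 2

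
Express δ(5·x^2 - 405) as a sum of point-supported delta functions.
\frac{\delta(x - 9) + \delta(x + 9)}{90}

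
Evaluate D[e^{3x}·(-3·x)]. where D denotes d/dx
\left(- 9 x - 3\right) e^{3 x}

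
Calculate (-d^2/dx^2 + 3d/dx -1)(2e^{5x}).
- 22 e^{5 x}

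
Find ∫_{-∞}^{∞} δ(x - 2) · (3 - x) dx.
1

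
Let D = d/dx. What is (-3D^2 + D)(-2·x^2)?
12 - 4 x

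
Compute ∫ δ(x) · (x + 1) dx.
1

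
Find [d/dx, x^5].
5 x^{4}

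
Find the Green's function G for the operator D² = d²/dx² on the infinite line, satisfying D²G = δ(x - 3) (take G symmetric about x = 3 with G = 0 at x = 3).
\frac{|x - 3|}{2}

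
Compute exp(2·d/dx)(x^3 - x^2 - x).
x^{3} + 5 x^{2} + 7 x + 2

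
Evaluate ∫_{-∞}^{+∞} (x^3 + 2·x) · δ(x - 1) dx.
3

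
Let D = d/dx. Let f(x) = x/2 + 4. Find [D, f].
\frac{1}{2}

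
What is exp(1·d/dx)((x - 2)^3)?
x^{3} - 3 x^{2} + 3 x - 1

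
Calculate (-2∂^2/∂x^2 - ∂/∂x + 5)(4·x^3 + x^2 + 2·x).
20 x^{3} - 7 x^{2} - 40 x - 6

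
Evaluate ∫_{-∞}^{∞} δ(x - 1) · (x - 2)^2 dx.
1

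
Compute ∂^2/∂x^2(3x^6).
90 x^{4}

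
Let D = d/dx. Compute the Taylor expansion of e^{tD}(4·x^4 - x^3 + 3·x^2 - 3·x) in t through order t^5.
4 t^{4} + t^{3} \left(16 x - 1\right) + 3 t^{2} \left(8 x^{2} - x + 1\right) + t \left(16 x^{3} - 3 x^{2} + 6 x - 3\right) + 4 x^{4} - x^{3} + 3 x^{2} - 3 x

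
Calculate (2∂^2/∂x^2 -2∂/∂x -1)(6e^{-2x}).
66 e^{- 2 x}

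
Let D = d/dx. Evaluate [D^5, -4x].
-20D^{4}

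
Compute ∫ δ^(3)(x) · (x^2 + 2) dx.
0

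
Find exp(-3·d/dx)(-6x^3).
- 6 x^{3} + 54 x^{2} - 162 x + 162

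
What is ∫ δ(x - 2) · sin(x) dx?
\sin{\left(2 \right)}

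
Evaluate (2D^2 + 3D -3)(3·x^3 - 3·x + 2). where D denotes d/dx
- 9 x^{3} + 27 x^{2} + 45 x - 15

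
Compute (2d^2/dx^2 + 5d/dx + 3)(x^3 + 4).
3 x^{3} + 15 x^{2} + 12 x + 12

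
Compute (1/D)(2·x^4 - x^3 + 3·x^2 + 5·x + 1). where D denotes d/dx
\frac{2 x^{5}}{5} - \frac{x^{4}}{4} + x^{3} + \frac{5 x^{2}}{2} + x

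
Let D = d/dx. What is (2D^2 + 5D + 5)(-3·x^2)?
- 15 x^{2} - 30 x - 12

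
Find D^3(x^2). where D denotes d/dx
0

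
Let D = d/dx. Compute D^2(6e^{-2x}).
24 e^{- 2 x}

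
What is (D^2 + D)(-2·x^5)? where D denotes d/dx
10 x^{3} \left(- x - 4\right)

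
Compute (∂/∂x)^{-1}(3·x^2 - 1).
x^{3} - x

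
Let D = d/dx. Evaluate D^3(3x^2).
0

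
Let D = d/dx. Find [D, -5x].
-5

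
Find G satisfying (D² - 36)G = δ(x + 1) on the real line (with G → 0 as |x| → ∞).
-\frac{e^{-6|x + 1|}}{12}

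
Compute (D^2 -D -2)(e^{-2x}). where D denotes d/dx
4 e^{- 2 x}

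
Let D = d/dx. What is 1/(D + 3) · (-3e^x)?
- \frac{3 e^{x}}{4}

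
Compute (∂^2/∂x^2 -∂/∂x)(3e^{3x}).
18 e^{3 x}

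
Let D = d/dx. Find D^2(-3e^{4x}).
- 48 e^{4 x}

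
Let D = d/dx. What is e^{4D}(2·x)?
2 x + 8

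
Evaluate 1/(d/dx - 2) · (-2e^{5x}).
- \frac{2 e^{5 x}}{3}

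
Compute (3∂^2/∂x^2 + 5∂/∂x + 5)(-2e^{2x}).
- 54 e^{2 x}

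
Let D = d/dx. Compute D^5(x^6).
720 x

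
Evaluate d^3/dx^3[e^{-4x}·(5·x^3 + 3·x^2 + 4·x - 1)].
2 \left(- 160 x^{3} + 264 x^{2} - 164 x + 107\right) e^{- 4 x}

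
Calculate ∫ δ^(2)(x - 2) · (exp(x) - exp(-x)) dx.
2 \sinh{\left(2 \right)}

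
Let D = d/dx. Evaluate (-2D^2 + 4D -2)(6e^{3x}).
- 48 e^{3 x}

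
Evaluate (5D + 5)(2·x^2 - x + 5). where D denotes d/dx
10 x^{2} + 15 x + 20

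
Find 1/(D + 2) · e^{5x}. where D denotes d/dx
\frac{e^{5 x}}{7}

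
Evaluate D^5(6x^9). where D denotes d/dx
90720 x^{4}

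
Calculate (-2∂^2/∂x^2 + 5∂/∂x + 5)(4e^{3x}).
8 e^{3 x}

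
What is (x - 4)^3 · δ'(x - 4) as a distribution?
0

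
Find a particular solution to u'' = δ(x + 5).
\frac{|x + 5|}{2}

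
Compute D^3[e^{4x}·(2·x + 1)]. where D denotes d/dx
\left(128 x + 160\right) e^{4 x}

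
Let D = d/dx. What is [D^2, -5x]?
-10D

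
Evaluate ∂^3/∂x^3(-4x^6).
- 480 x^{3}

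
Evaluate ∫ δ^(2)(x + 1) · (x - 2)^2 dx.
2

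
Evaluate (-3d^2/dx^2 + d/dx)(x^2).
2 x - 6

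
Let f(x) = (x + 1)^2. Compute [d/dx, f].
2 x + 2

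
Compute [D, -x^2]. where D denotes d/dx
- 2 x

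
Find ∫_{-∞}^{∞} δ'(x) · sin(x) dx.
-1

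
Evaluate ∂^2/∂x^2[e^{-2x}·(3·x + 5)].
4 \left(3 x + 2\right) e^{- 2 x}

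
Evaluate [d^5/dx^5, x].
5\frac{d^{4}}{dx^{4}}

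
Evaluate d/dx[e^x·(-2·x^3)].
2 x^{2} \left(- x - 3\right) e^{x}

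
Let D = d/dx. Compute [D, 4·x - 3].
4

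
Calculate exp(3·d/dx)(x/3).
\frac{x}{3} + 1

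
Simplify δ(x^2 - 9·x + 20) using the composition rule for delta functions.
\frac{\delta(x - 4) + \delta(x - 5)}{1}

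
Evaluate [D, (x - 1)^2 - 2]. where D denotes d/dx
2 x - 2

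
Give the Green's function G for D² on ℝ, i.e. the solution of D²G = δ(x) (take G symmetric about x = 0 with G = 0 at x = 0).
\frac{|x|}{2}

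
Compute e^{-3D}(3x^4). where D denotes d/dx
3 x^{4} - 36 x^{3} + 162 x^{2} - 324 x + 243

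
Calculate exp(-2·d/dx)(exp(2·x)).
e^{2 x - 4}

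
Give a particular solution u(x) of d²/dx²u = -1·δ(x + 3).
-\frac{|x + 3|}{2}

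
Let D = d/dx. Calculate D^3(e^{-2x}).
- 8 e^{- 2 x}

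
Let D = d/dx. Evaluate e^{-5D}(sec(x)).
\sec{\left(x - 5 \right)}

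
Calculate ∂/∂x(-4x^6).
- 24 x^{5}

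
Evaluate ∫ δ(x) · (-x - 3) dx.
-3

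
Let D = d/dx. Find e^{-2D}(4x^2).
4 x^{2} - 16 x + 16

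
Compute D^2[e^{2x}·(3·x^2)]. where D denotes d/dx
\left(12 x^{2} + 24 x + 6\right) e^{2 x}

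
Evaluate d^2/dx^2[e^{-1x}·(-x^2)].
\left(- x^{2} + 4 x - 2\right) e^{- x}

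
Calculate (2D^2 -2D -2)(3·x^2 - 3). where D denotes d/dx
- 6 x^{2} - 12 x + 18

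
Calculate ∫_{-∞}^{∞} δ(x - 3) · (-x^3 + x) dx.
-24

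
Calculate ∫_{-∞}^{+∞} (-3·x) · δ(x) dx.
0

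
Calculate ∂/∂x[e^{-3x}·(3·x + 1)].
- 9 x e^{- 3 x}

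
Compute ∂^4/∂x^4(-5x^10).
- 25200 x^{6}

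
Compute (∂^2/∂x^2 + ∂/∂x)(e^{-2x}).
2 e^{- 2 x}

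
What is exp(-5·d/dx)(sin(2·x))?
\sin{\left(2 x - 10 \right)}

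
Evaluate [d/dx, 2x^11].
22 x^{10}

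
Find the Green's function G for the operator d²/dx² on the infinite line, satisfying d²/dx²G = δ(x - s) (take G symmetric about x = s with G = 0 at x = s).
\frac{|x - s|}{2}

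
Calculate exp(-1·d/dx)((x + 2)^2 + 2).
x^{2} + 2 x + 3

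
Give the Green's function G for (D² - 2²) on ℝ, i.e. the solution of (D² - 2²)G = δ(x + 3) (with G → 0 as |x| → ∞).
-\frac{e^{-2|x + 3|}}{4}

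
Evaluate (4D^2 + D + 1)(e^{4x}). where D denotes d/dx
69 e^{4 x}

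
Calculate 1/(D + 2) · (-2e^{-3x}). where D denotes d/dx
2 e^{- 3 x}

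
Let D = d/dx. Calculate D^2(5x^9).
360 x^{7}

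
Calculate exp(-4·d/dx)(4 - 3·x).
16 - 3 x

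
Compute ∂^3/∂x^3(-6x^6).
- 720 x^{3}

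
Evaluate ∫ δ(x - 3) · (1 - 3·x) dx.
-8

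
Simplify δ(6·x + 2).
\frac{\delta(x + 1/3)}{6}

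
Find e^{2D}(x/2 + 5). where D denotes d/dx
\frac{x}{2} + 6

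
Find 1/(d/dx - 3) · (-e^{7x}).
- \frac{e^{7 x}}{4}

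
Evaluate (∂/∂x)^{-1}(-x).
- \frac{x^{2}}{2}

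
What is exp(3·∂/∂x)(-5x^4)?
- 5 x^{4} - 60 x^{3} - 270 x^{2} - 540 x - 405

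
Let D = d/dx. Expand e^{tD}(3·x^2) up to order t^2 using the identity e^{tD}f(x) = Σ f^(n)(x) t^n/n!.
3 t^{2} + 6 t x + 3 x^{2}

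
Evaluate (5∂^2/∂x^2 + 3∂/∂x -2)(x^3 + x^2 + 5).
x \left(- 2 x^{2} + 7 x + 36\right)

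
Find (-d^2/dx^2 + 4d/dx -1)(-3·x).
3 x - 12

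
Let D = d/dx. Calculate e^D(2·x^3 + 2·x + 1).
2 x^{3} + 6 x^{2} + 8 x + 5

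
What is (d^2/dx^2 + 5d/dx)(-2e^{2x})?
- 28 e^{2 x}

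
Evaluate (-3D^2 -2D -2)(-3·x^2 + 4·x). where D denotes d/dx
6 x^{2} + 4 x + 10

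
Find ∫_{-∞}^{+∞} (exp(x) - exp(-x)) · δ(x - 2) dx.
2 \sinh{\left(2 \right)}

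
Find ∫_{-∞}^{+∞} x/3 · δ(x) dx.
0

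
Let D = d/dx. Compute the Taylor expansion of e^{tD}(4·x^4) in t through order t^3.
4 x \left(4 t^{3} + 6 t^{2} x + 4 t x^{2} + x^{3}\right)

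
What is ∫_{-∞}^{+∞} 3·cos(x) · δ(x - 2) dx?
3 \cos{\left(2 \right)}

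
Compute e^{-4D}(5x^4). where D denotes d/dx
5 x^{4} - 80 x^{3} + 480 x^{2} - 1280 x + 1280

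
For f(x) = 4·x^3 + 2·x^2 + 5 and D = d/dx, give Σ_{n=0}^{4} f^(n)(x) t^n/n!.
4 t^{3} + t^{2} \left(12 x + 2\right) + 4 t x \left(3 x + 1\right) + 4 x^{3} + 2 x^{2} + 5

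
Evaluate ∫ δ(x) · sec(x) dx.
1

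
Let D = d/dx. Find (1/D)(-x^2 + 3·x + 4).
- \frac{x^{3}}{3} + \frac{3 x^{2}}{2} + 4 x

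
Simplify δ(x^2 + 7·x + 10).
\frac{\delta(x + 2) + \delta(x + 5)}{3}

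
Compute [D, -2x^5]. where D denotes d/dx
- 10 x^{4}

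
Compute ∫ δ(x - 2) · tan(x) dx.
\tan{\left(2 \right)}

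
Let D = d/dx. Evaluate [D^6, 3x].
18D^{5}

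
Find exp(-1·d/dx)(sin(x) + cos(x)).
\sqrt{2} \cos{\left(- x + \frac{\pi}{4} + 1 \right)}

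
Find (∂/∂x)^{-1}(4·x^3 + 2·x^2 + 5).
x^{4} + \frac{2 x^{3}}{3} + 5 x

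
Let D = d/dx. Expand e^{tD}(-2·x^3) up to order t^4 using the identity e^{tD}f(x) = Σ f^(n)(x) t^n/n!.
- 2 t^{3} - 6 t^{2} x - 6 t x^{2} - 2 x^{3}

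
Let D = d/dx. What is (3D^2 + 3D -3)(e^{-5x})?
57 e^{- 5 x}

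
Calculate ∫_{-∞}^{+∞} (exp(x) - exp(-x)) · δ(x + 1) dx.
- 2 \sinh{\left(1 \right)}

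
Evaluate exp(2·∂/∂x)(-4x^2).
- 4 x^{2} - 16 x - 16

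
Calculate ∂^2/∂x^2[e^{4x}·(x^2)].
\left(16 x^{2} + 16 x + 2\right) e^{4 x}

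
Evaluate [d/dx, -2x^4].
- 8 x^{3}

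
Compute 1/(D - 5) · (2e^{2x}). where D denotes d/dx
- \frac{2 e^{2 x}}{3}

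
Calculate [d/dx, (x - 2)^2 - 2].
2 x - 4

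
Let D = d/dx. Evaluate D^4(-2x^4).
-48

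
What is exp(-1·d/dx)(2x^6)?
2 x^{6} - 12 x^{5} + 30 x^{4} - 40 x^{3} + 30 x^{2} - 12 x + 2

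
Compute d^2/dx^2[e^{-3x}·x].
3 \left(3 x - 2\right) e^{- 3 x}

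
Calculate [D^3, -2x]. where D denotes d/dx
-6D^{2}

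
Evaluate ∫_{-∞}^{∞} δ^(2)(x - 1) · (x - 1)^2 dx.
2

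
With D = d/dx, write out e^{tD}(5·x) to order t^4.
5 t + 5 x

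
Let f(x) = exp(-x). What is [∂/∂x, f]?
- e^{- x}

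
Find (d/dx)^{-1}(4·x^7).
\frac{x^{8}}{2}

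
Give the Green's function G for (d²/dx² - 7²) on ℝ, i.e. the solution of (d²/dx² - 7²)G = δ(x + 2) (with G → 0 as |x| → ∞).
-\frac{e^{-7|x + 2|}}{14}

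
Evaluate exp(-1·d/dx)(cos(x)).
\cos{\left(x - 1 \right)}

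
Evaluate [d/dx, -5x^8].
- 40 x^{7}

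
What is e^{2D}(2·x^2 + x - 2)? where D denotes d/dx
2 x^{2} + 9 x + 8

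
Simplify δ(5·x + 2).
\frac{\delta(x + 2/5)}{5}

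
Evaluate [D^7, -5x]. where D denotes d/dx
-35D^{6}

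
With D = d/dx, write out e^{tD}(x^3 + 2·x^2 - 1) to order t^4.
t^{3} + t^{2} \left(3 x + 2\right) + t x \left(3 x + 4\right) + x^{3} + 2 x^{2} - 1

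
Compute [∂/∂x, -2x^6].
- 12 x^{5}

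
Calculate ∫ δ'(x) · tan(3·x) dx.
-3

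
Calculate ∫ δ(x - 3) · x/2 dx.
\frac{3}{2}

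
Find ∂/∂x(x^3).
3 x^{2}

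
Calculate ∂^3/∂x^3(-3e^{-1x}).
3 e^{- x}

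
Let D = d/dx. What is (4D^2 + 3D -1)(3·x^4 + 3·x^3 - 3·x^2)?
- 3 x^{4} + 33 x^{3} + 174 x^{2} + 54 x - 24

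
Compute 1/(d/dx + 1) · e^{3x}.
\frac{e^{3 x}}{4}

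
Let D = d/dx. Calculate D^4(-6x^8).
- 10080 x^{4}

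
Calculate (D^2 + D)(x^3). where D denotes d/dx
3 x \left(x + 2\right)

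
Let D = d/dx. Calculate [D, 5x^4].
20 x^{3}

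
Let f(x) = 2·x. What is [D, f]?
2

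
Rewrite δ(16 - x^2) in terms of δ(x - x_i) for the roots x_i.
\frac{\delta(x - 4) + \delta(x + 4)}{8}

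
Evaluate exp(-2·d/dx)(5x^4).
5 x^{4} - 40 x^{3} + 120 x^{2} - 160 x + 80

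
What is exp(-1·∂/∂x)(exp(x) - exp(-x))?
- e^{1 - x} + e^{x - 1}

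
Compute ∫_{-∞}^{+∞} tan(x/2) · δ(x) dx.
0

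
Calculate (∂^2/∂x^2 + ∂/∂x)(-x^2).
- 2 x - 2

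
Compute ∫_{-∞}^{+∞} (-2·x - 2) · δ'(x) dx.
2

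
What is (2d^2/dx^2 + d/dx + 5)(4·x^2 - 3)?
20 x^{2} + 8 x + 1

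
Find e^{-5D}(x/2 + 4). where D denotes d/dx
\frac{x}{2} + \frac{3}{2}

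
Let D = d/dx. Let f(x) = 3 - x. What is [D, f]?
-1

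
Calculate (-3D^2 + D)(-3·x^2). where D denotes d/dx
18 - 6 x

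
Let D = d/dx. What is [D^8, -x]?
-8D^{7}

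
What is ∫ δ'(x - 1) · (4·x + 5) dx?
-4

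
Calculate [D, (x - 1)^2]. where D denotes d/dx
2 x - 2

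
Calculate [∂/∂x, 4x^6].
24 x^{5}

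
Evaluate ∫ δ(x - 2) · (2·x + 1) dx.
5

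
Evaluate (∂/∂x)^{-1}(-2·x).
- x^{2}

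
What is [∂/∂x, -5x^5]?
- 25 x^{4}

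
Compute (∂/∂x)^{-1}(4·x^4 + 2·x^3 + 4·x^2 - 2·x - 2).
\frac{4 x^{5}}{5} + \frac{x^{4}}{2} + \frac{4 x^{3}}{3} - x^{2} - 2 x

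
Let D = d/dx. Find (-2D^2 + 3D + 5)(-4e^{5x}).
120 e^{5 x}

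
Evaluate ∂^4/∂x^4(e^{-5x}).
625 e^{- 5 x}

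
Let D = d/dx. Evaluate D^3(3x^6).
360 x^{3}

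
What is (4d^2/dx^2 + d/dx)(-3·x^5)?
15 x^{3} \left(- x - 16\right)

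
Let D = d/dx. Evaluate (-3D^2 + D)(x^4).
4 x^{2} \left(x - 9\right)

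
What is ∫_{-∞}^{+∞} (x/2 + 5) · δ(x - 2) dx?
6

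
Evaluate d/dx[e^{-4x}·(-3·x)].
3 \left(4 x - 1\right) e^{- 4 x}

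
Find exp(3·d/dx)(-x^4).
- x^{4} - 12 x^{3} - 54 x^{2} - 108 x - 81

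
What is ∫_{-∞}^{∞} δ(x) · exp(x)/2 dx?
\frac{1}{2}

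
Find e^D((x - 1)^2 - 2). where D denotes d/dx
x^{2} - 2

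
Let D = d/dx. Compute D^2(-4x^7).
- 168 x^{5}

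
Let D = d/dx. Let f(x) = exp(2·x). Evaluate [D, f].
2 e^{2 x}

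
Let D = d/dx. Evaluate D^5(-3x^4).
0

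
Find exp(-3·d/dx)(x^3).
x^{3} - 9 x^{2} + 27 x - 27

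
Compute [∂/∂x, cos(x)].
- \sin{\left(x \right)}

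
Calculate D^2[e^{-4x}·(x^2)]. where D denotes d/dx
2 \left(8 x^{2} - 8 x + 1\right) e^{- 4 x}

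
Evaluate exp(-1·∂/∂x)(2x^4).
2 x^{4} - 8 x^{3} + 12 x^{2} - 8 x + 2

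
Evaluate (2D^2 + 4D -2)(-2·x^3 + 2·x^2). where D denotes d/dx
4 x^{3} - 28 x^{2} - 8 x + 8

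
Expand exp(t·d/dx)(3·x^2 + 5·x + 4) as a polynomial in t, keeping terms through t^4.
3 t^{2} + t \left(6 x + 5\right) + 3 x^{2} + 5 x + 4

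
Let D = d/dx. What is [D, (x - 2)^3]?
3 \left(x - 2\right)^{2}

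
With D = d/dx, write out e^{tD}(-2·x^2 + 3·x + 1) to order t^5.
- 2 t^{2} - t \left(4 x - 3\right) - 2 x^{2} + 3 x + 1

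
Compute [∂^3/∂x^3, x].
3\frac{d^{2}}{dx^{2}}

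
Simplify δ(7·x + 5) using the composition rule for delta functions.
\frac{\delta(x + 5/7)}{7}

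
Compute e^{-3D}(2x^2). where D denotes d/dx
2 x^{2} - 12 x + 18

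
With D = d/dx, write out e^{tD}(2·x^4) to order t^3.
2 x \left(4 t^{3} + 6 t^{2} x + 4 t x^{2} + x^{3}\right)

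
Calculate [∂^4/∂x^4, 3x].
12\frac{d^{3}}{dx^{3}}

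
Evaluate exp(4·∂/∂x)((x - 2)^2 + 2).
x^{2} + 4 x + 6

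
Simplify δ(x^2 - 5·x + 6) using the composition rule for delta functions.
\frac{\delta(x - 2) + \delta(x - 3)}{1}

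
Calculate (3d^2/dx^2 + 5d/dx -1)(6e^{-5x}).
294 e^{- 5 x}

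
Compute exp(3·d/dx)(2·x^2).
2 x^{2} + 12 x + 18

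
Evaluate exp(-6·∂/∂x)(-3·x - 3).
15 - 3 x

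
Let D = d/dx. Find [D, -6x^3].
- 18 x^{2}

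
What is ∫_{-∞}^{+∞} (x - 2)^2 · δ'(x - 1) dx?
2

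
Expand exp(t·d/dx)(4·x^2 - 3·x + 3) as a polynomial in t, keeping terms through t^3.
4 t^{2} + t \left(8 x - 3\right) + 4 x^{2} - 3 x + 3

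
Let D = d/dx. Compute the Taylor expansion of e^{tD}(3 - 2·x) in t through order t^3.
- 2 t - 2 x + 3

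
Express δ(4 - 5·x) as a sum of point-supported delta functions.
\frac{\delta(x - 4/5)}{5}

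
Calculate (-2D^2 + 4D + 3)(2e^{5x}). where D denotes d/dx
- 54 e^{5 x}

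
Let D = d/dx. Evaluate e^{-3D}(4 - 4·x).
16 - 4 x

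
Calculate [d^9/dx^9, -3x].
-27\frac{d^{8}}{dx^{8}}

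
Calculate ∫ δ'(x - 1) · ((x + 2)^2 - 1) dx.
-6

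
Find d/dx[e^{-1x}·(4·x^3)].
4 x^{2} \left(3 - x\right) e^{- x}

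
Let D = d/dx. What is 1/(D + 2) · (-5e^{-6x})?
\frac{5 e^{- 6 x}}{4}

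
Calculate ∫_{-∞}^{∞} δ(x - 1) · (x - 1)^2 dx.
0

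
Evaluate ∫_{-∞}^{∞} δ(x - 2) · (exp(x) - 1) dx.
-1 + e^{2}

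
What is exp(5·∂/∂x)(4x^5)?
4 x^{5} + 100 x^{4} + 1000 x^{3} + 5000 x^{2} + 12500 x + 12500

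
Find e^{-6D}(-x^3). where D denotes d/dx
- x^{3} + 18 x^{2} - 108 x + 216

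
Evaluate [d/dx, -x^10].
- 10 x^{9}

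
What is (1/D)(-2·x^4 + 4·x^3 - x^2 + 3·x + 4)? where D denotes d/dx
- \frac{2 x^{5}}{5} + x^{4} - \frac{x^{3}}{3} + \frac{3 x^{2}}{2} + 4 x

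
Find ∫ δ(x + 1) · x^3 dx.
-1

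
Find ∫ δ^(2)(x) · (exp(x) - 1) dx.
1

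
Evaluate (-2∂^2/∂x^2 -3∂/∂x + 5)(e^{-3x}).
- 4 e^{- 3 x}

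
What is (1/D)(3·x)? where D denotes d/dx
\frac{3 x^{2}}{2}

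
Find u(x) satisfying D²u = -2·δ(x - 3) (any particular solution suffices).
-|x - 3|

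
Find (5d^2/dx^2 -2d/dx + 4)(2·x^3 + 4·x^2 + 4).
8 x^{3} + 4 x^{2} + 44 x + 56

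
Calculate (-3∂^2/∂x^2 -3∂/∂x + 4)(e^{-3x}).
- 14 e^{- 3 x}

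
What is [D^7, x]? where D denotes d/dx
7D^{6}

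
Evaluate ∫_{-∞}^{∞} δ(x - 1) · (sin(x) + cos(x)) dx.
\cos{\left(1 \right)} + \sin{\left(1 \right)}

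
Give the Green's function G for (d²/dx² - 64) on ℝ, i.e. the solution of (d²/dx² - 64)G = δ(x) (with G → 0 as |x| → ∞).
-\frac{e^{-8|x|}}{16}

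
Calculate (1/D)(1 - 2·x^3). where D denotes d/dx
- \frac{x^{4}}{2} + x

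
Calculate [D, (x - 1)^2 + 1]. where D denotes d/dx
2 x - 2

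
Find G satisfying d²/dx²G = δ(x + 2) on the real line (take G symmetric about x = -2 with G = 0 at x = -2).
\frac{|x + 2|}{2}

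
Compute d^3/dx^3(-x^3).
-6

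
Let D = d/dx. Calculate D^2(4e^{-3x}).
36 e^{- 3 x}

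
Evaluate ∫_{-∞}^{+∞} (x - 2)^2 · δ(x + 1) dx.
9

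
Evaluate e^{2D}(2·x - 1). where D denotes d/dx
2 x + 3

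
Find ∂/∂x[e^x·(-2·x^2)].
2 x \left(- x - 2\right) e^{x}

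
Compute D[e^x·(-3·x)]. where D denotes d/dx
3 \left(- x - 1\right) e^{x}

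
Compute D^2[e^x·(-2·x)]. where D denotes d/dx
2 \left(- x - 2\right) e^{x}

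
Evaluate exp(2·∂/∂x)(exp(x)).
e^{x + 2}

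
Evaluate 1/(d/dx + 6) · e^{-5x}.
e^{- 5 x}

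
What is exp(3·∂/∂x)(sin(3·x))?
\sin{\left(3 x + 9 \right)}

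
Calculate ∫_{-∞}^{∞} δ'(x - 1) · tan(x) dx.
- \tan^{2}{\left(1 \right)} - 1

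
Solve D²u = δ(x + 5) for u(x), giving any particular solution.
\frac{|x + 5|}{2}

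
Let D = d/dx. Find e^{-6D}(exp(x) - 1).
e^{x - 6} - 1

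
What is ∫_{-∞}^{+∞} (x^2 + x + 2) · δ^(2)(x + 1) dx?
2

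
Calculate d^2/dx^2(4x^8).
224 x^{6}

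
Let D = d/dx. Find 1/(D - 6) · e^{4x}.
- \frac{e^{4 x}}{2}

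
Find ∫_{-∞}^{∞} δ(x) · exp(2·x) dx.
1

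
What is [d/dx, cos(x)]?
- \sin{\left(x \right)}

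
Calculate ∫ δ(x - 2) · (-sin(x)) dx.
- \sin{\left(2 \right)}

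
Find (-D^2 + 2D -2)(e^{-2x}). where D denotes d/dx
- 10 e^{- 2 x}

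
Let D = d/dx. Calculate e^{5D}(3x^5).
3 x^{5} + 75 x^{4} + 750 x^{3} + 3750 x^{2} + 9375 x + 9375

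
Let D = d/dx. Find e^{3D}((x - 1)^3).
x^{3} + 6 x^{2} + 12 x + 8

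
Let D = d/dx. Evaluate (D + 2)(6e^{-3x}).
- 6 e^{- 3 x}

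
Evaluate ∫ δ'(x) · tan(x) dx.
-1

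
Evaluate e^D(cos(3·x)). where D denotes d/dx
\cos{\left(3 x + 3 \right)}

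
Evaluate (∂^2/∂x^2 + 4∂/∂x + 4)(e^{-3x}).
e^{- 3 x}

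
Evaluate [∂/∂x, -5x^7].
- 35 x^{6}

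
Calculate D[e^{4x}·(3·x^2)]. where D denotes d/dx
6 x \left(2 x + 1\right) e^{4 x}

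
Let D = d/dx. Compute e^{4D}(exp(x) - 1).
e^{x + 4} - 1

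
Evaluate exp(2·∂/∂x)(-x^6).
- x^{6} - 12 x^{5} - 60 x^{4} - 160 x^{3} - 240 x^{2} - 192 x - 64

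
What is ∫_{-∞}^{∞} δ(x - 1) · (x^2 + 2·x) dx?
3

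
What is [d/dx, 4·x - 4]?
4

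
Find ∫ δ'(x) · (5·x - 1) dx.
-5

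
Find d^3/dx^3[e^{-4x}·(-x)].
16 \left(4 x - 3\right) e^{- 4 x}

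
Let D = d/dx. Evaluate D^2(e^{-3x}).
9 e^{- 3 x}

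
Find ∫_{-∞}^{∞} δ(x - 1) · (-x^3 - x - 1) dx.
-3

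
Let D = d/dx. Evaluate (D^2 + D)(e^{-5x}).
20 e^{- 5 x}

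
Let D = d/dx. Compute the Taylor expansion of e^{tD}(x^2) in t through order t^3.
t^{2} + 2 t x + x^{2}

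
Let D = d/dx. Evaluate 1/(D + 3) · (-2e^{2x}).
- \frac{2 e^{2 x}}{5}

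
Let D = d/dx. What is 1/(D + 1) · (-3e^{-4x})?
e^{- 4 x}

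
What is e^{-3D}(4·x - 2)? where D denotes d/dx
4 x - 14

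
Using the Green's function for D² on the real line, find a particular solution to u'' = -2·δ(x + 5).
-|x + 5|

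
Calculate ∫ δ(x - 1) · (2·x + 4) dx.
6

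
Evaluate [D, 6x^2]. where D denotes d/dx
12 x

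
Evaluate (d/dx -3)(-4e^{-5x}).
32 e^{- 5 x}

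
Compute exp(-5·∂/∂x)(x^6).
x^{6} - 30 x^{5} + 375 x^{4} - 2500 x^{3} + 9375 x^{2} - 18750 x + 15625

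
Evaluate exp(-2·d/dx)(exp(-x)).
e^{2 - x}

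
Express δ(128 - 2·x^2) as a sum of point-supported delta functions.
\frac{\delta(x - 8) + \delta(x + 8)}{32}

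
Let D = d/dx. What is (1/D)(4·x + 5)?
2 x^{2} + 5 x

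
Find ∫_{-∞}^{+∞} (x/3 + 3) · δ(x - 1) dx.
\frac{10}{3}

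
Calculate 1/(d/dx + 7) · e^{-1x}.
\frac{e^{- x}}{6}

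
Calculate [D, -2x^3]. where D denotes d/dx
- 6 x^{2}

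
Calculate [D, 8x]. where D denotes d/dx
8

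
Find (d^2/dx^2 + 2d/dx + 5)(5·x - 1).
25 x + 5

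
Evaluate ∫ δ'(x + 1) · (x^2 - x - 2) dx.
3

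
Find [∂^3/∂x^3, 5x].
15\frac{d^{2}}{dx^{2}}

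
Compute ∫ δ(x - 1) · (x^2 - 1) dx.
0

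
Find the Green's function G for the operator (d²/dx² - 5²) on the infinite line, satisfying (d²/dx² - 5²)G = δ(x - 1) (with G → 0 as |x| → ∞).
-\frac{e^{-5|x - 1|}}{10}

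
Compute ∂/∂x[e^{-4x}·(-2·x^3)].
x^{2} \left(8 x - 6\right) e^{- 4 x}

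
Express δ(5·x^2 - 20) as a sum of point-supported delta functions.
\frac{\delta(x - 2) + \delta(x + 2)}{20}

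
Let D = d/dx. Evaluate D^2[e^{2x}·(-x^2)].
\left(- 4 x^{2} - 8 x - 2\right) e^{2 x}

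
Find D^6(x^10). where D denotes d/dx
151200 x^{4}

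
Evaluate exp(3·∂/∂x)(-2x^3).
- 2 x^{3} - 18 x^{2} - 54 x - 54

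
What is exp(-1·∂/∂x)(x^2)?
x^{2} - 2 x + 1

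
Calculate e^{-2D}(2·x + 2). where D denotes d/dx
2 x - 2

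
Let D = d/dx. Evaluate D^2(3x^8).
168 x^{6}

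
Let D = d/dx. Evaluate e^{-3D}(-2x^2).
- 2 x^{2} + 12 x - 18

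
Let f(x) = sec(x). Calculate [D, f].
\tan{\left(x \right)} \sec{\left(x \right)}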